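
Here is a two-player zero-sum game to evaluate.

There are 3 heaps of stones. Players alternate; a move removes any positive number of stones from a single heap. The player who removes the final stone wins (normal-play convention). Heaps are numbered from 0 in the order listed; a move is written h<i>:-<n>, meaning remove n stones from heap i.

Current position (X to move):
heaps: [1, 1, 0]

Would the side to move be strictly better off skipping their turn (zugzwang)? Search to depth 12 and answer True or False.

ply 1, X at (1,1,0) | h0:-1=-1→(0,1,0)*; h1:-1=-1→(1,0,0)
ply 2, O at (0,1,0) | h1:-1=+1→(0,0,0)*
ply 3: (0,0,0) is terminal -1 (X); from (1,1,0) depth 12
if X skipped the turn, O would face:
~ ply 1, O at (1,1,0) | h0:-1=-1→(0,1,0)*; h1:-1=-1→(1,0,0)
~ ply 2, X at (0,1,0) | h1:-1=+1→(0,0,0)*
~ ply 3: (0,0,0) is terminal -1 (O); from (1,1,0) depth 12
compare (X): move=-1 vs pass=+1

zugzwang((1,1,0), X) = True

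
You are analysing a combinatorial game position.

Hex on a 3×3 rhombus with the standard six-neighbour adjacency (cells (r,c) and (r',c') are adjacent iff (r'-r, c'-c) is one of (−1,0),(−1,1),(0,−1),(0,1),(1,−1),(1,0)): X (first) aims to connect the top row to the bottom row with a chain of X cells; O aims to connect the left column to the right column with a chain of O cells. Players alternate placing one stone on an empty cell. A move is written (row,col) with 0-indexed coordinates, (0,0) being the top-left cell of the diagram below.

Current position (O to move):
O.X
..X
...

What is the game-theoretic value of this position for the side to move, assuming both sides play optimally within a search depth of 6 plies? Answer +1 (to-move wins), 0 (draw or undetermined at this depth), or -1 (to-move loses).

p1 O@[O.X/..X/...]: (0,1)[OOX/..X/...]-1* (1,0)[O.X/O.X/...]-1 (1,1)[O.X/.OX/...]-1 (2,0)[O.X/..X/O..]-1 (2,1)[O.X/..X/.O.]-1 (2,2)[O.X/..X/..O]-1
p2 X@[OOX/..X/...]: (1,0)[OOX/X.X/...]+1* (1,1)[OOX/.XX/...]+1 (2,0)[OOX/..X/X..]+1 (2,1)[OOX/..X/.X.]+1 (2,2)[OOX/..X/..X]+1
p3 O@[OOX/X.X/...]: (1,1)[OOX/XOX/...]-1* (2,0)[OOX/X.X/O..]-1 (2,1)[OOX/X.X/.O.]-1 (2,2)[OOX/X.X/..O]-1
p4 X@[OOX/XOX/...]: (2,0)[OOX/XOX/X..]+1* (2,1)[OOX/XOX/.X.]+1 (2,2)[OOX/XOX/..X]+1
p5 O@[OOX/XOX/X..]: (2,1)[OOX/XOX/XO.]-1* (2,2)[OOX/XOX/X.O]-1
p6 X@[OOX/XOX/XO.]: (2,2)[OOX/XOX/XOX]+1*
p7 O@[OOX/XOX/XOX] terminal -1; root [O.X/..X/...] d6

value(O.X/..X/..., O) = -1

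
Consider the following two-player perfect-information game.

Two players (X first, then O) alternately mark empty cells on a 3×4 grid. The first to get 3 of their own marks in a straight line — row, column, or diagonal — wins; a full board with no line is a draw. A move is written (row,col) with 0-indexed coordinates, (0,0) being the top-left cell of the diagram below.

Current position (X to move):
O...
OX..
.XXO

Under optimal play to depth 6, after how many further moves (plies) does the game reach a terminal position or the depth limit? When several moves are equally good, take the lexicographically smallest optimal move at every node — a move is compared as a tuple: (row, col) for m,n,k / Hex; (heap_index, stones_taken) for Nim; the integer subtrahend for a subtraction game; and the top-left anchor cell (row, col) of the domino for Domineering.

PV length from [O.../OX../.XXO]: 1 ply

[O.../OX../.XXO] X move#1: (0,1):+1/OX../OX../.XXO*, (0,2):-1/O.X./OX../.XXO, (0,3):-1/O..X/OX../.XXO, (1,2):-1/O.../OXX./.XXO, (1,3):-1/O.../OX.X/.XXO, (2,0):+1/O.../OX../XXXO
[OX../OX../.XXO] end (terminal -1, O#2); searched O.../OX../.XXO to 6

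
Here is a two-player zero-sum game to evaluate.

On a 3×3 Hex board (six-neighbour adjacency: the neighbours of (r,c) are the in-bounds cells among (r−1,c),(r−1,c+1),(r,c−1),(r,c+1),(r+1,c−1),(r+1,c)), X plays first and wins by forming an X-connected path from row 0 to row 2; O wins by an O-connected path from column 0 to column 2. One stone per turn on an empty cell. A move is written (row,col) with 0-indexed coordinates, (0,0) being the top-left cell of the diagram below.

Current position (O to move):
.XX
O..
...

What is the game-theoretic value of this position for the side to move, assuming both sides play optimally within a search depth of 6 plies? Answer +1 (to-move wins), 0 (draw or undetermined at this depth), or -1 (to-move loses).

value(.XX/O../..., O) = +1

p1 O@[.XX/O../...]: (0,0)[OXX/O../...]-1 (1,1)[.XX/OO./...]-1 (1,2)[.XX/O.O/...]-1 (2,0)[.XX/O../O..]-1 (2,1)[.XX/O../.O.]+1* (2,2)[.XX/O../..O]-1
p2 X@[.XX/O../.O.]: (0,0)[XXX/O../.O.]-1* (1,1)[.XX/OX./.O.]-1 (1,2)[.XX/O.X/.O.]-1 (2,0)[.XX/O../XO.]-1 (2,2)[.XX/O../.OX]-1
p3 O@[XXX/O../.O.]: (1,1)[XXX/OO./.O.]+1* (1,2)[XXX/O.O/.O.]+1 (2,0)[XXX/O../OO.]+1 (2,2)[XXX/O../.OO]+1
p4 X@[XXX/OO./.O.]: (1,2)[XXX/OOX/.O.]-1* (2,0)[XXX/OO./XO.]-1 (2,2)[XXX/OO./.OX]-1
p5 O@[XXX/OOX/.O.]: (2,0)[XXX/OOX/OO.]-1 (2,2)[XXX/OOX/.OO]+1*
p6 X@[XXX/OOX/.OO] terminal -1; root [.XX/O../...] d6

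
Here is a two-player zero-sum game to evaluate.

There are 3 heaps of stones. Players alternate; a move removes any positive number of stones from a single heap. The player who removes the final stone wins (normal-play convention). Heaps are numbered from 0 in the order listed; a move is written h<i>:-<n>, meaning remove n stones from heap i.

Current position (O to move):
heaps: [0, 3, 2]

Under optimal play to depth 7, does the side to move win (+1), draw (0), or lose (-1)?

[(0,3,2)] O move#1: h1:-1:+1/(0,2,2)*, h1:-2:-1/(0,1,2), h1:-3:-1/(0,0,2), h2:-1:-1/(0,3,1), h2:-2:-1/(0,3,0)
[(0,2,2)] X move#2: h1:-1:-1/(0,1,2)*, h1:-2:-1/(0,0,2), h2:-1:-1/(0,2,1), h2:-2:-1/(0,2,0)
[(0,1,2)] O move#3: h1:-1:-1/(0,0,2), h2:-1:+1/(0,1,1)*, h2:-2:-1/(0,1,0)
[(0,1,1)] X move#4: h1:-1:-1/(0,0,1)*, h2:-1:-1/(0,1,0)
[(0,0,1)] O move#5: h2:-1:+1/(0,0,0)*
[(0,0,0)] end (terminal -1, X#6); searched (0,3,2) to 7

value((0,3,2), O) = +1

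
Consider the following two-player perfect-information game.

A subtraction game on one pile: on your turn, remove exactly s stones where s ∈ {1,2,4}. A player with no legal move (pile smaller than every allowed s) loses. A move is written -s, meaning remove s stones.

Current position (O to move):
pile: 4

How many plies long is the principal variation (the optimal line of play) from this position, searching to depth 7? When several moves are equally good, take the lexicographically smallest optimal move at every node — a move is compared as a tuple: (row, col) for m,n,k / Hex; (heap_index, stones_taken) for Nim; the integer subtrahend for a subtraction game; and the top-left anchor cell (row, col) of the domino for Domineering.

PV length from [4]: 3 plies

ply 1, O at 4 | -1=+1→3*; -2=-1→2; -4=+1→0
ply 2, X at 3 | -1=-1→2*; -2=-1→1
ply 3, O at 2 | -1=-1→1; -2=+1→0*
ply 4: 0 is terminal -1 (X); from 4 depth 7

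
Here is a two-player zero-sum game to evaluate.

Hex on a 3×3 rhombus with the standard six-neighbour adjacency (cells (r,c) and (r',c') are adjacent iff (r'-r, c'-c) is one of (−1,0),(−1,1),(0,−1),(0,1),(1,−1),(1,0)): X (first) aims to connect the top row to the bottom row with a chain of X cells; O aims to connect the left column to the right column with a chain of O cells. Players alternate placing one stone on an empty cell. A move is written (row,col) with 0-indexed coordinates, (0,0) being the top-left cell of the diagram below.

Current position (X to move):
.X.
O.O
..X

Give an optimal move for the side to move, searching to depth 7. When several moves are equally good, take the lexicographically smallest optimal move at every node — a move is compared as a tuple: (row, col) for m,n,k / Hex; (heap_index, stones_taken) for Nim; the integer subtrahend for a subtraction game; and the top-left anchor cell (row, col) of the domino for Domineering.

X's best at [.X./O.O/..X]: (1,1)

ply 1, X at .X./O.O/..X | (0,0)=-1→XX./O.O/..X; (0,2)=-1→.XX/O.O/..X; (1,1)=+1→.X./OXO/..X*; (2,0)=-1→.X./O.O/X.X; (2,1)=-1→.X./O.O/.XX
ply 2, O at .X./OXO/..X | (0,0)=-1→OX./OXO/..X*; (0,2)=-1→.XO/OXO/..X; (2,0)=-1→.X./OXO/O.X; (2,1)=-1→.X./OXO/.OX
ply 3, X at OX./OXO/..X | (0,2)=+1→OXX/OXO/..X*; (2,0)=+1→OX./OXO/X.X; (2,1)=+1→OX./OXO/.XX
ply 4, O at OXX/OXO/..X | (2,0)=-1→OXX/OXO/O.X*; (2,1)=-1→OXX/OXO/.OX
ply 5, X at OXX/OXO/O.X | (2,1)=+1→OXX/OXO/OXX*
ply 6: OXX/OXO/OXX is terminal -1 (O); from .X./O.O/..X depth 7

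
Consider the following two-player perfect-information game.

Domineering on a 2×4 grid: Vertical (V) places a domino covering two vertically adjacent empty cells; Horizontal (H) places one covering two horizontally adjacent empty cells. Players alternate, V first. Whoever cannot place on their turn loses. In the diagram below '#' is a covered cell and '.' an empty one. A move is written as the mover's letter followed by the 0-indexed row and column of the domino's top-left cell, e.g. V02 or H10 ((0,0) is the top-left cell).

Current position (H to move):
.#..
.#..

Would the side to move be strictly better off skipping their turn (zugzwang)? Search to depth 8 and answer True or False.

zugzwang(.#../.#.., H) = False

p1 H@[.#../.#..]: H02[.###/.#..]+1* H12[.#../.###]+1
p2 V@[.###/.#..]: V00[####/##..]-1*
p3 H@[####/##..]: H12[####/####]+1*
p4 V@[####/####] terminal -1; root [.#../.#..] d8
if H skipped the turn, V would face:
~ p1 V@[.#../.#..]: V00[##../##..]-1 V02[.##./.##.]+1* V03[.#.#/.#.#]+1
~ p2 H@[.##./.##.] terminal -1; root [.#../.#..] d8
compare (H): move=+1 vs pass=-1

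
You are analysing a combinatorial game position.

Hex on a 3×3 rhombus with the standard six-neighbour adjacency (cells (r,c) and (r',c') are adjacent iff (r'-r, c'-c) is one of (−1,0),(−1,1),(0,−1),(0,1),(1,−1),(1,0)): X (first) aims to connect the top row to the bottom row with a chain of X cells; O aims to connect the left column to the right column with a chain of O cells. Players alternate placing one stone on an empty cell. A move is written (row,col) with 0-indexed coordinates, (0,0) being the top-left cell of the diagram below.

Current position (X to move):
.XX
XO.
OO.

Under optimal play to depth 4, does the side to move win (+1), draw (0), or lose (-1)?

[.XX/XO./OO.] X move#1: (0,0):-1/XXX/XO./OO.*, (1,2):-1/.XX/XOX/OO., (2,2):-1/.XX/XO./OOX
[XXX/XO./OO.] O move#2: (1,2):+1/XXX/XOO/OO.*, (2,2):+1/XXX/XO./OOO
[XXX/XOO/OO.] end (terminal -1, X#3); searched .XX/XO./OO. to 4

value(.XX/XO./OO., X) = -1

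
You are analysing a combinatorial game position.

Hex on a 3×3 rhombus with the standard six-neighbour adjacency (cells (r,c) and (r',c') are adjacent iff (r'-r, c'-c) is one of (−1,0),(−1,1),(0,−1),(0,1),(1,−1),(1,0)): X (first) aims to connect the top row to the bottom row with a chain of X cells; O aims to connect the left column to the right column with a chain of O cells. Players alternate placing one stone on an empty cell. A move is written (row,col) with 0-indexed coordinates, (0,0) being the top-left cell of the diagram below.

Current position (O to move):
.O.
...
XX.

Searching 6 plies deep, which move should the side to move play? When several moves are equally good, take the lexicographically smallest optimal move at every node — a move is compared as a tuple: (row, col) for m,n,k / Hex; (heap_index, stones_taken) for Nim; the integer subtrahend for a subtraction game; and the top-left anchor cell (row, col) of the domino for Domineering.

O's best at [.O./.../XX.]: (0,2)

ply 1, O at .O./.../XX. | (0,0)=-1→OO./.../XX.; (0,2)=+1→.OO/.../XX.*; (1,0)=-1→.O./O../XX.; (1,1)=+1→.O./.O./XX.; (1,2)=+1→.O./..O/XX.; (2,2)=-1→.O./.../XXO
ply 2, X at .OO/.../XX. | (0,0)=-1→XOO/.../XX.*; (1,0)=-1→.OO/X../XX.; (1,1)=-1→.OO/.X./XX.; (1,2)=-1→.OO/..X/XX.; (2,2)=-1→.OO/.../XXX
ply 3, O at XOO/.../XX. | (1,0)=+1→XOO/O../XX.*; (1,1)=-1→XOO/.O./XX.; (1,2)=-1→XOO/..O/XX.; (2,2)=-1→XOO/.../XXO
ply 4: XOO/O../XX. is terminal -1 (X); from .O./.../XX. depth 6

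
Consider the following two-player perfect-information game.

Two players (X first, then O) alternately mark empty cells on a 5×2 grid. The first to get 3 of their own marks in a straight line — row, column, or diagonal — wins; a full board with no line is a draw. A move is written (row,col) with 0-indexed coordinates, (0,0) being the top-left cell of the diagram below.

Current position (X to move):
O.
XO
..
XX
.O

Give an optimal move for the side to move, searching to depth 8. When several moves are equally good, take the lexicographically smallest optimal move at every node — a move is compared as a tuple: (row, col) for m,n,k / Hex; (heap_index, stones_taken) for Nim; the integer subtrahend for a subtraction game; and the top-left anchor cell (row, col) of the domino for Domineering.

ply 1, X at O./XO/../XX/.O | (0,1)=+0→OX/XO/../XX/.O; (2,0)=+1→O./XO/X./XX/.O*; (2,1)=+0→O./XO/.X/XX/.O; (4,0)=+0→O./XO/../XX/XO
ply 2: O./XO/X./XX/.O is terminal -1 (O); from O./XO/../XX/.O depth 8

X's best at [O./XO/../XX/.O]: (2,0)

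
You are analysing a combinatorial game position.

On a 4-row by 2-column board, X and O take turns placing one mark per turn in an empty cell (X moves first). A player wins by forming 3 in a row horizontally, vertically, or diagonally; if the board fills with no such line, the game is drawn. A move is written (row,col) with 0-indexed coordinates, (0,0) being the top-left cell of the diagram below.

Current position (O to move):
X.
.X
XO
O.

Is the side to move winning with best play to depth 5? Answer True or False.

ply 1, O at X./.X/XO/O. | (0,1)=-1→XO/.X/XO/O.; (1,0)=+0→X./OX/XO/O.*; (3,1)=-1→X./.X/XO/OO
ply 2, X at X./OX/XO/O. | (0,1)=+0→XX/OX/XO/O.*; (3,1)=+0→X./OX/XO/OX
ply 3, O at XX/OX/XO/O. | (3,1)=+0→XX/OX/XO/OO*
ply 4: XX/OX/XO/OO is terminal +0 (X); from X./.X/XO/O. depth 5

O winning at [X./.X/XO/O.]: False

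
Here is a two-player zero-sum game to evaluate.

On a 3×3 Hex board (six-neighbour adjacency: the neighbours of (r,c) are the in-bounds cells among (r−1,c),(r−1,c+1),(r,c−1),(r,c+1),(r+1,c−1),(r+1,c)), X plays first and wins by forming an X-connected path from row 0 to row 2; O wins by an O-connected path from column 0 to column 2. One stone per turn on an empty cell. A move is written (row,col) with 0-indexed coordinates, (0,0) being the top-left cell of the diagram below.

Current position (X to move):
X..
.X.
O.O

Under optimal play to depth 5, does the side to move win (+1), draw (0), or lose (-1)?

value(X../.X./O.O, X) = +1

[X../.X./O.O] X move#1: (0,1):-1/XX./.X./O.O, (0,2):-1/X.X/.X./O.O, (1,0):-1/X../XX./O.O, (1,2):-1/X../.XX/O.O, (2,1):+1/X../.X./OXO*
[X../.X./OXO] O move#2: (0,1):-1/XO./.X./OXO*, (0,2):-1/X.O/.X./OXO, (1,0):-1/X../OX./OXO, (1,2):-1/X../.XO/OXO
[XO./.X./OXO] X move#3: (0,2):+1/XOX/.X./OXO*, (1,0):+1/XO./XX./OXO, (1,2):+1/XO./.XX/OXO
[XOX/.X./OXO] end (terminal -1, O#4); searched X../.X./O.O to 5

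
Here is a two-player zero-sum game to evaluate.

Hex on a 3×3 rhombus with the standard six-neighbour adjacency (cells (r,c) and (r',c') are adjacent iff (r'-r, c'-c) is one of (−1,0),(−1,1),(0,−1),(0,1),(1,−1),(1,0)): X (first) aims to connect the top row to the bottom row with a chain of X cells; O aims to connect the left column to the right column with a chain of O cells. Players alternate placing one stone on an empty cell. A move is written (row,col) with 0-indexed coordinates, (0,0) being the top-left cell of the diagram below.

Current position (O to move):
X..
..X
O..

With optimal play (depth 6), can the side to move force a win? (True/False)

p1 O@[X../..X/O..]: (0,1)[XO./..X/O..]-1* (0,2)[X.O/..X/O..]-1 (1,0)[X../O.X/O..]-1 (1,1)[X../.OX/O..]-1 (2,1)[X../..X/OO.]-1 (2,2)[X../..X/O.O]-1
p2 X@[XO./..X/O..]: (0,2)[XOX/..X/O..]+1* (1,0)[XO./X.X/O..]+1 (1,1)[XO./.XX/O..]+1 (2,1)[XO./..X/OX.]-1 (2,2)[XO./..X/O.X]-1
p3 O@[XOX/..X/O..]: (1,0)[XOX/O.X/O..]-1* (1,1)[XOX/.OX/O..]-1 (2,1)[XOX/..X/OO.]-1 (2,2)[XOX/..X/O.O]-1
p4 X@[XOX/O.X/O..]: (1,1)[XOX/OXX/O..]+1* (2,1)[XOX/O.X/OX.]+1 (2,2)[XOX/O.X/O.X]+1
p5 O@[XOX/OXX/O..]: (2,1)[XOX/OXX/OO.]-1* (2,2)[XOX/OXX/O.O]-1
p6 X@[XOX/OXX/OO.]: (2,2)[XOX/OXX/OOX]+1*
p7 O@[XOX/OXX/OOX] terminal -1; root [X../..X/O..] d6

O winning at [X../..X/O..]: False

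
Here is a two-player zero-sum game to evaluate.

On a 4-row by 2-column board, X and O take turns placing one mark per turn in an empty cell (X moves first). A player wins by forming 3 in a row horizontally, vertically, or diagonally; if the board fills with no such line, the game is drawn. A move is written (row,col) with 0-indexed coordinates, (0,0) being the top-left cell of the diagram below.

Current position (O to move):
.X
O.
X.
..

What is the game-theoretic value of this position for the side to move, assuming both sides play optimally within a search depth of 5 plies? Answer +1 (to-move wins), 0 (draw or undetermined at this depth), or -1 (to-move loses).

[.X/O./X./..] O move#1: (0,0):+0/OX/O./X./..*, (1,1):+0/.X/OO/X./.., (2,1):+0/.X/O./XO/.., (3,0):+0/.X/O./X./O., (3,1):+0/.X/O./X./.O
[OX/O./X./..] X move#2: (1,1):+0/OX/OX/X./..*, (2,1):+0/OX/O./XX/.., (3,0):+0/OX/O./X./X., (3,1):+0/OX/O./X./.X
[OX/OX/X./..] O move#3: (2,1):+0/OX/OX/XO/..*, (3,0):-1/OX/OX/X./O., (3,1):-1/OX/OX/X./.O
[OX/OX/XO/..] X move#4: (3,0):+0/OX/OX/XO/X.*, (3,1):+0/OX/OX/XO/.X
[OX/OX/XO/X.] O move#5: (3,1):+0/OX/OX/XO/XO*
[OX/OX/XO/XO] end (terminal +0, X#6); searched .X/O./X./.. to 5

value(.X/O./X./.., O) = 0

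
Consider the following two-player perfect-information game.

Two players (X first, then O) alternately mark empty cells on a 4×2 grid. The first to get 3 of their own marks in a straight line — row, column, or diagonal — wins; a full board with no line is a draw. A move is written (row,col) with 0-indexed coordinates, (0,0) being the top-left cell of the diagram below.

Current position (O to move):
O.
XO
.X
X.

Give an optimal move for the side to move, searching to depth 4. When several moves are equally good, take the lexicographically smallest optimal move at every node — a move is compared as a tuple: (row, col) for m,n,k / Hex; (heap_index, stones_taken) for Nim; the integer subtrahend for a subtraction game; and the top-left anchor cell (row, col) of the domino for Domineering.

O's best at [O./XO/.X/X.]: (2,0)

[O./XO/.X/X.] O move#1: (0,1):-1/OO/XO/.X/X., (2,0):+0/O./XO/OX/X.*, (3,1):-1/O./XO/.X/XO
[O./XO/OX/X.] X move#2: (0,1):+0/OX/XO/OX/X.*, (3,1):+0/O./XO/OX/XX
[OX/XO/OX/X.] O move#3: (3,1):+0/OX/XO/OX/XO*
[OX/XO/OX/XO] end (terminal +0, X#4); searched O./XO/.X/X. to 4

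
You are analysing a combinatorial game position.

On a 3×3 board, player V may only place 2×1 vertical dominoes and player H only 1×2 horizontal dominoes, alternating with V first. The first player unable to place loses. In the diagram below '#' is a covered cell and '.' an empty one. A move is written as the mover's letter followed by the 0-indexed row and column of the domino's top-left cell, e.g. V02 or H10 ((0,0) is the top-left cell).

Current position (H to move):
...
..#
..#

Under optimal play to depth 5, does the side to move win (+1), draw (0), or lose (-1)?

[.../..#/..#] H move#1: H00:-1/##./..#/..#, H01:-1/.##/..#/..#, H10:+1/.../###/..#*, H20:-1/.../..#/###
[.../###/..#] end (terminal -1, V#2); searched .../..#/..# to 5

value(.../..#/..#, H) = +1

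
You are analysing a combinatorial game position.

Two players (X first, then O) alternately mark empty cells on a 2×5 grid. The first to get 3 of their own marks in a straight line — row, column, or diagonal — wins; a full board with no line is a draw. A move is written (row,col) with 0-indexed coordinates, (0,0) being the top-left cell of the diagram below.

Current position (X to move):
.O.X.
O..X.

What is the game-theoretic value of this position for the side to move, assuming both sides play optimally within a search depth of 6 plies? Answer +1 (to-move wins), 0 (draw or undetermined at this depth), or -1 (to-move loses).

value(.O.X./O..X., X) = +1

[.O.X./O..X.] X move#1: (0,0):+0/XO.X./O..X., (0,2):+1/.OXX./O..X.*, (0,4):+0/.O.XX/O..X., (1,1):+0/.O.X./OX.X., (1,2):+1/.O.X./O.XX., (1,4):+0/.O.X./O..XX
[.OXX./O..X.] O move#2: (0,0):-1/OOXX./O..X.*, (0,4):-1/.OXXO/O..X., (1,1):-1/.OXX./OO.X., (1,2):-1/.OXX./O.OX., (1,4):-1/.OXX./O..XO
[OOXX./O..X.] X move#3: (0,4):+1/OOXXX/O..X.*, (1,1):+1/OOXX./OX.X., (1,2):+1/OOXX./O.XX., (1,4):+1/OOXX./O..XX
[OOXXX/O..X.] end (terminal -1, O#4); searched .O.X./O..X. to 6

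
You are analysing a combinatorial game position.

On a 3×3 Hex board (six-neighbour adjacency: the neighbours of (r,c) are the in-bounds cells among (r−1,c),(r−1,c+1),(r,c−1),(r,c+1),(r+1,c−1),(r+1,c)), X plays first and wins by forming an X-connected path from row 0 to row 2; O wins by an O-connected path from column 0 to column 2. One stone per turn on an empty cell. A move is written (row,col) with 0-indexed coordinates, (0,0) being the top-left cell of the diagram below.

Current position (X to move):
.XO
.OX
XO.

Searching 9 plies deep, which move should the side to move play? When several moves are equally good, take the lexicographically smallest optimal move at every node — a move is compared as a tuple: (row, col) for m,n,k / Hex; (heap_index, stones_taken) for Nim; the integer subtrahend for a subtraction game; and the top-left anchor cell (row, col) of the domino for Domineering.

[.XO/.OX/XO.] X move#1: (0,0):-1/XXO/.OX/XO., (1,0):+1/.XO/XOX/XO.*, (2,2):-1/.XO/.OX/XOX
[.XO/XOX/XO.] end (terminal -1, O#2); searched .XO/.OX/XO. to 9

X's best at [.XO/.OX/XO.]: (1,0)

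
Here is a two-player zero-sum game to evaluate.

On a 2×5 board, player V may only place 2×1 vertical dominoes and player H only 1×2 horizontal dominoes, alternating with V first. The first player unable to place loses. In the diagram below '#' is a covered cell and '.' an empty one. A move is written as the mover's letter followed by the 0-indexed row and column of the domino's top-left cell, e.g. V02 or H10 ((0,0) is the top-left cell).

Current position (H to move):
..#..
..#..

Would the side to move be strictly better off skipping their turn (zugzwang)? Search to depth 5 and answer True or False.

zugzwang(..#../..#.., H) = True

p1 H@[..#../..#..]: H00[###../..#..]-1* H03[..###/..#..]-1 H10[..#../###..]-1 H13[..#../..###]-1
p2 V@[###../..#..]: V03[####./..##.]+1* V04[###.#/..#.#]+1
p3 H@[####./..##.]: H10[####./####.]-1*
p4 V@[####./####.]: V04[#####/#####]+1*
p5 H@[#####/#####] terminal -1; root [..#../..#..] d5
if H skipped the turn, V would face:
~ p1 V@[..#../..#..]: V00[#.#../#.#..]-1* V01[.##../.##..]-1 V03[..##./..##.]-1 V04[..#.#/..#.#]-1
~ p2 H@[#.#../#.#..]: H03[#.###/#.#..]+1* H13[#.#../#.###]+1
~ p3 V@[#.###/#.#..]: V01[#####/###..]-1*
~ p4 H@[#####/###..]: H13[#####/#####]+1*
~ p5 V@[#####/#####] terminal -1; root [..#../..#..] d5
compare (H): move=-1 vs pass=+1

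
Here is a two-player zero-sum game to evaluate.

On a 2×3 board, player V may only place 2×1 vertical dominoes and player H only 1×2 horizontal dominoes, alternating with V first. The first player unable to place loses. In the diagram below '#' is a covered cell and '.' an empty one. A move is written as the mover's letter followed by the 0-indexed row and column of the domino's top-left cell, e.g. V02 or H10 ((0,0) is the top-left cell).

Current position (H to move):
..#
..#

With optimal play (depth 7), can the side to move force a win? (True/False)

H winning at [..#/..#]: True

[..#/..#] H move#1: H00:+1/###/..#*, H10:+1/..#/###
[###/..#] end (terminal -1, V#2); searched ..#/..# to 7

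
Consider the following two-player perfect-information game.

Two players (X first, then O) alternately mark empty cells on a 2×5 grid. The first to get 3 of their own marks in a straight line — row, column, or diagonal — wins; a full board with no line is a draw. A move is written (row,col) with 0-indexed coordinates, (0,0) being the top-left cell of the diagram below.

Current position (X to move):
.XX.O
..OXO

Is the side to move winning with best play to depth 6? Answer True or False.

p1 X@[.XX.O/..OXO]: (0,0)[XXX.O/..OXO]+1* (0,3)[.XXXO/..OXO]+1 (1,0)[.XX.O/X.OXO]+1 (1,1)[.XX.O/.XOXO]+1
p2 O@[XXX.O/..OXO] terminal -1; root [.XX.O/..OXO] d6

X winning at [.XX.O/..OXO]: True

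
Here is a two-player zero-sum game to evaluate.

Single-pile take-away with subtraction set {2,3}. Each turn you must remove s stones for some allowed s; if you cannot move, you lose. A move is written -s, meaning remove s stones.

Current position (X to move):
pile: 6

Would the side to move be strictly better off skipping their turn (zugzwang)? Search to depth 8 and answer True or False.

zugzwang(6, X) = True

p1 X@[6]: -2[4]-1* -3[3]-1
p2 O@[4]: -2[2]-1 -3[1]+1*
p3 X@[1] terminal -1; root [6] d8
if X skipped the turn, O would face:
~ p1 O@[6]: -2[4]-1* -3[3]-1
~ p2 X@[4]: -2[2]-1 -3[1]+1*
~ p3 O@[1] terminal -1; root [6] d8
compare (X): move=-1 vs pass=+1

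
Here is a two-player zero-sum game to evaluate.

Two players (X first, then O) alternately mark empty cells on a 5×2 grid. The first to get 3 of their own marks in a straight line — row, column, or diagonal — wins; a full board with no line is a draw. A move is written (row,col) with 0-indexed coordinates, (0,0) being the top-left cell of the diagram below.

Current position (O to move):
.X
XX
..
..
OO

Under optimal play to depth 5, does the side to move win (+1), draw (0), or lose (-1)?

value(.X/XX/../../OO, O) = 0

ply 1, O at .X/XX/../../OO | (0,0)=-1→OX/XX/../../OO; (2,0)=-1→.X/XX/O./../OO; (2,1)=+0→.X/XX/.O/../OO*; (3,0)=-1→.X/XX/../O./OO; (3,1)=-1→.X/XX/../.O/OO
ply 2, X at .X/XX/.O/../OO | (0,0)=-1→XX/XX/.O/../OO; (2,0)=-1→.X/XX/XO/../OO; (3,0)=-1→.X/XX/.O/X./OO; (3,1)=+0→.X/XX/.O/.X/OO*
ply 3, O at .X/XX/.O/.X/OO | (0,0)=+0→OX/XX/.O/.X/OO*; (2,0)=+0→.X/XX/OO/.X/OO; (3,0)=+0→.X/XX/.O/OX/OO
ply 4, X at OX/XX/.O/.X/OO | (2,0)=+0→OX/XX/XO/.X/OO*; (3,0)=+0→OX/XX/.O/XX/OO
ply 5, O at OX/XX/XO/.X/OO | (3,0)=+0→OX/XX/XO/OX/OO*
ply 6: OX/XX/XO/OX/OO is terminal +0 (X); from .X/XX/../../OO depth 5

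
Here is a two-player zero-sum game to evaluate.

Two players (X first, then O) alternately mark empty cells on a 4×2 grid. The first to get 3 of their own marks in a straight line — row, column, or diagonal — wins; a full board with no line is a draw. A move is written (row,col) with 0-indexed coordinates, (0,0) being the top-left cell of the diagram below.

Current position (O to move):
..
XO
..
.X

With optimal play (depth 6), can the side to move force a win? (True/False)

p1 O@[../XO/../.X]: (0,0)[O./XO/../.X]+0* (0,1)[.O/XO/../.X]+0 (2,0)[../XO/O./.X]+0 (2,1)[../XO/.O/.X]+0 (3,0)[../XO/../OX]+0
p2 X@[O./XO/../.X]: (0,1)[OX/XO/../.X]+0* (2,0)[O./XO/X./.X]+0 (2,1)[O./XO/.X/.X]+0 (3,0)[O./XO/../XX]+0
p3 O@[OX/XO/../.X]: (2,0)[OX/XO/O./.X]+0* (2,1)[OX/XO/.O/.X]+0 (3,0)[OX/XO/../OX]+0
p4 X@[OX/XO/O./.X]: (2,1)[OX/XO/OX/.X]+0* (3,0)[OX/XO/O./XX]+0
p5 O@[OX/XO/OX/.X]: (3,0)[OX/XO/OX/OX]+0*
p6 X@[OX/XO/OX/OX] terminal +0; root [../XO/../.X] d6

O winning at [../XO/../.X]: False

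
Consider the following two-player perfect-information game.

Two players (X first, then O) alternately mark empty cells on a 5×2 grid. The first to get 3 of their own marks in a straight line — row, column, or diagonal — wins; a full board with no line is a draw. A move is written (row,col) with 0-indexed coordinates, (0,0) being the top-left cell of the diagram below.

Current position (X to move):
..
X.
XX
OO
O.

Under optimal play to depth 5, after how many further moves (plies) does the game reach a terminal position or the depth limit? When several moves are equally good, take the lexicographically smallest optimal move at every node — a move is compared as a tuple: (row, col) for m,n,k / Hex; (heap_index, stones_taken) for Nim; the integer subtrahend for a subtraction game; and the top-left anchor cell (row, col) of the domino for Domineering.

ply 1, X at ../X./XX/OO/O. | (0,0)=+1→X./X./XX/OO/O.*; (0,1)=+1→.X/X./XX/OO/O.; (1,1)=+1→../XX/XX/OO/O.; (4,1)=+0→../X./XX/OO/OX
ply 2: X./X./XX/OO/O. is terminal -1 (O); from ../X./XX/OO/O. depth 5

PV length from [../X./XX/OO/O.]: 1 ply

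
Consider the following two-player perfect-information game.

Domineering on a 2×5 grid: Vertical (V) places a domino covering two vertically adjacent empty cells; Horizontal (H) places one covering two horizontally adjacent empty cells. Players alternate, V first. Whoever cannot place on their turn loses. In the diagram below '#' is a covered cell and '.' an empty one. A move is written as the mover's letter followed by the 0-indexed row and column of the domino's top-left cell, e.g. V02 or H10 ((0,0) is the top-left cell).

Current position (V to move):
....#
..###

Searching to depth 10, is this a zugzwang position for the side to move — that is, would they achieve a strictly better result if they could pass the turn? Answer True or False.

ply 1, V at ....#/..### | V00=-1→#...#/#.###; V01=+1→.#..#/.####*
ply 2, H at .#..#/.#### | H02=-1→.####/.####*
ply 3, V at .####/.#### | V00=+1→#####/#####*
ply 4: #####/##### is terminal -1 (H); from ....#/..### depth 10
pass branch (H moves first from the same position):
  | ply 1, H at ....#/..### | H00=+1→##..#/..###*; H01=-1→.##.#/..###; H02=-1→..###/..###; H10=+1→....#/#####
  | ply 2: ##..#/..### is terminal -1 (V); from ....#/..### depth 10
V moving scores +1; V passing scores -1

zugzwang(....#/..###, V) = False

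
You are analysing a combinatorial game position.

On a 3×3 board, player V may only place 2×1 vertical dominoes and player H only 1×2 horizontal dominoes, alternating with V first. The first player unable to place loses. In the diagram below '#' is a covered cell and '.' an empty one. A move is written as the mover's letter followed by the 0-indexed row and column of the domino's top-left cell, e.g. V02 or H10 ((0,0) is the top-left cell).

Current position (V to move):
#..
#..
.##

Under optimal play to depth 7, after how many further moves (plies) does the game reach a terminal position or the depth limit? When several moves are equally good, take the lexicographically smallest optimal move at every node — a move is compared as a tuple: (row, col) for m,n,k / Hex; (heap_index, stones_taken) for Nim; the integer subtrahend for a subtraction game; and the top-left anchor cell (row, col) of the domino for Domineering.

p1 V@[#../#../.##]: V01[##./##./.##]+1* V02[#.#/#.#/.##]+1
p2 H@[##./##./.##] terminal -1; root [#../#../.##] d7

PV length from [#../#../.##]: 1 ply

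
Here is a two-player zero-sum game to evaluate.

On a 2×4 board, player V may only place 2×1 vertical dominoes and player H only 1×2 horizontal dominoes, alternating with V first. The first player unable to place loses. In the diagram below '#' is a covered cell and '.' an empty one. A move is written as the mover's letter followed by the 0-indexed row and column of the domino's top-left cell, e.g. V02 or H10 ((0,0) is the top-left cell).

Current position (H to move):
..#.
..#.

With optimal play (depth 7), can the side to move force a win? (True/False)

H winning at [..#./..#.]: True

p1 H@[..#./..#.]: H00[###./..#.]+1* H10[..#./###.]+1
p2 V@[###./..#.]: V03[####/..##]-1*
p3 H@[####/..##]: H10[####/####]+1*
p4 V@[####/####] terminal -1; root [..#./..#.] d7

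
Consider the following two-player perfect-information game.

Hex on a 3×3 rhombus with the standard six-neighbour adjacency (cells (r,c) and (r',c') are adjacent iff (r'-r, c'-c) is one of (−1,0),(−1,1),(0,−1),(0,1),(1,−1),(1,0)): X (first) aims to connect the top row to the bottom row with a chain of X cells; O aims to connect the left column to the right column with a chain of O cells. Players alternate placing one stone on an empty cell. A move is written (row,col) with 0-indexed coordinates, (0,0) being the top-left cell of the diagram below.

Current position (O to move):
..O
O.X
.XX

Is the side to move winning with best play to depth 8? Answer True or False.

ply 1, O at ..O/O.X/.XX | (0,0)=+1→O.O/O.X/.XX*; (0,1)=+1→.OO/O.X/.XX; (1,1)=+1→..O/OOX/.XX; (2,0)=+1→..O/O.X/OXX
ply 2, X at O.O/O.X/.XX | (0,1)=-1→OXO/O.X/.XX*; (1,1)=-1→O.O/OXX/.XX; (2,0)=-1→O.O/O.X/XXX
ply 3, O at OXO/O.X/.XX | (1,1)=+1→OXO/OOX/.XX*; (2,0)=-1→OXO/O.X/OXX
ply 4: OXO/OOX/.XX is terminal -1 (X); from ..O/O.X/.XX depth 8

O winning at [..O/O.X/.XX]: True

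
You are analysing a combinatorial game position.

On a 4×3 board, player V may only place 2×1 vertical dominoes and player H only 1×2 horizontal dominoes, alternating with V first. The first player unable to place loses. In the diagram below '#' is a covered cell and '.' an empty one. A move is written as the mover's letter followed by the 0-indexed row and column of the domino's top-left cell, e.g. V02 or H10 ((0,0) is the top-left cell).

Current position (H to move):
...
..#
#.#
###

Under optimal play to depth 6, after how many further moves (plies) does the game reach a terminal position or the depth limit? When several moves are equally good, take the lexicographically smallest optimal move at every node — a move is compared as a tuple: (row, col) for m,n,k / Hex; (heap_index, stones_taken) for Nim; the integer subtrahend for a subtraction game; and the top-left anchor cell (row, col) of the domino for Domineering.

PV length from [.../..#/#.#/###]: 1 ply

ply 1, H at .../..#/#.#/### | H00=-1→##./..#/#.#/###; H01=-1→.##/..#/#.#/###; H10=+1→.../###/#.#/###*
ply 2: .../###/#.#/### is terminal -1 (V); from .../..#/#.#/### depth 6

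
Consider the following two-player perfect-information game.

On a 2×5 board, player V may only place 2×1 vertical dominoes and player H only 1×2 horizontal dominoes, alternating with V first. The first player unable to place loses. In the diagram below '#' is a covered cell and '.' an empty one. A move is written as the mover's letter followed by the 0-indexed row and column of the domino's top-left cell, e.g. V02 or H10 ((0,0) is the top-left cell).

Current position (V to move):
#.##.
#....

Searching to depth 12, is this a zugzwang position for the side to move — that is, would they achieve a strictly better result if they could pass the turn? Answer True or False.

ply 1, V at #.##./#.... | V01=-1→####./##...*; V04=-1→#.###/#...#
ply 2, H at ####./##... | H12=-1→####./####.; H13=+1→####./##.##*
ply 3: ####./##.## is terminal -1 (V); from #.##./#.... depth 12
if V skipped the turn, H would face:
~ ply 1, H at #.##./#.... | H11=-1→#.##./###..*; H12=-1→#.##./#.##.; H13=-1→#.##./#..##
~ ply 2, V at #.##./###.. | V04=+1→#.###/###.#*
~ ply 3: #.###/###.# is terminal -1 (H); from #.##./#.... depth 12
compare (V): move=-1 vs pass=+1

zugzwang(#.##./#...., V) = True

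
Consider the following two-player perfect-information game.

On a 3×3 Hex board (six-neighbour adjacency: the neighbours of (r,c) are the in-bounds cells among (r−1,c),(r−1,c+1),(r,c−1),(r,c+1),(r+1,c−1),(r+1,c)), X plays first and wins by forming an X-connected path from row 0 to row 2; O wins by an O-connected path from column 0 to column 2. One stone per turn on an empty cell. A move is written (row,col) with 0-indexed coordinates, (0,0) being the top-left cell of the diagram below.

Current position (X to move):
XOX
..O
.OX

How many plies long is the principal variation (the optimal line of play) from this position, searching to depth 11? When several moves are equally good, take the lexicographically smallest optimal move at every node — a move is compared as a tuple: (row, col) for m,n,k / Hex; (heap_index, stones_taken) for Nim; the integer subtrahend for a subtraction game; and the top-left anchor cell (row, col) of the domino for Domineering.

[XOX/..O/.OX] X move#1: (1,0):-1/XOX/X.O/.OX, (1,1):-1/XOX/.XO/.OX, (2,0):+1/XOX/..O/XOX*
[XOX/..O/XOX] O move#2: (1,0):-1/XOX/O.O/XOX*, (1,1):-1/XOX/.OO/XOX
[XOX/O.O/XOX] X move#3: (1,1):+1/XOX/OXO/XOX*
[XOX/OXO/XOX] end (terminal -1, O#4); searched XOX/..O/.OX to 11

PV length from [XOX/..O/.OX]: 3 plies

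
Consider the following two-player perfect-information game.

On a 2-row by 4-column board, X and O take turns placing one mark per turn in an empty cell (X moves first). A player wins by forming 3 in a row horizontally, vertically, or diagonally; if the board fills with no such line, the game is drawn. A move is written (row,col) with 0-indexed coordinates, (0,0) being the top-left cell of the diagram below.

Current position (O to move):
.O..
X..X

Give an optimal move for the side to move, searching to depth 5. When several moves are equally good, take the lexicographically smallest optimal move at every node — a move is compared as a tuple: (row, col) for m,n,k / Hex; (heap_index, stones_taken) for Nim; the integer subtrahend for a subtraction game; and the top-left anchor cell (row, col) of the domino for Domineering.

p1 O@[.O../X..X]: (0,0)[OO../X..X]+0 (0,2)[.OO./X..X]+1* (0,3)[.O.O/X..X]+0 (1,1)[.O../XO.X]+0 (1,2)[.O../X.OX]+0
p2 X@[.OO./X..X]: (0,0)[XOO./X..X]-1* (0,3)[.OOX/X..X]-1 (1,1)[.OO./XX.X]-1 (1,2)[.OO./X.XX]-1
p3 O@[XOO./X..X]: (0,3)[XOOO/X..X]+1* (1,1)[XOO./XO.X]+0 (1,2)[XOO./X.OX]+0
p4 X@[XOOO/X..X] terminal -1; root [.O../X..X] d5

O's best at [.O../X..X]: (0,2)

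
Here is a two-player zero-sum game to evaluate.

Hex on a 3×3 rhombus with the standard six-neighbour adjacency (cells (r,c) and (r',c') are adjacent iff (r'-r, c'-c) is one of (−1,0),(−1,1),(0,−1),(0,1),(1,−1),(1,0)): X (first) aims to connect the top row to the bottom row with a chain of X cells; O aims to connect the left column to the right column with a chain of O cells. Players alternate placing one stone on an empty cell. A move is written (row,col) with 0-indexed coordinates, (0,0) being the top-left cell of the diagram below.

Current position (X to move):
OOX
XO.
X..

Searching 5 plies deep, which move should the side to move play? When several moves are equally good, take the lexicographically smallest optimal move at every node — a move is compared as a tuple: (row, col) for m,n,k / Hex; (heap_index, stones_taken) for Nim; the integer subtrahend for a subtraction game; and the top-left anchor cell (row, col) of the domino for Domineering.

[OOX/XO./X..] X move#1: (1,2):+1/OOX/XOX/X..*, (2,1):-1/OOX/XO./XX., (2,2):-1/OOX/XO./X.X
[OOX/XOX/X..] O move#2: (2,1):-1/OOX/XOX/XO.*, (2,2):-1/OOX/XOX/X.O
[OOX/XOX/XO.] X move#3: (2,2):+1/OOX/XOX/XOX*
[OOX/XOX/XOX] end (terminal -1, O#4); searched OOX/XO./X.. to 5

X's best at [OOX/XO./X..]: (1,2)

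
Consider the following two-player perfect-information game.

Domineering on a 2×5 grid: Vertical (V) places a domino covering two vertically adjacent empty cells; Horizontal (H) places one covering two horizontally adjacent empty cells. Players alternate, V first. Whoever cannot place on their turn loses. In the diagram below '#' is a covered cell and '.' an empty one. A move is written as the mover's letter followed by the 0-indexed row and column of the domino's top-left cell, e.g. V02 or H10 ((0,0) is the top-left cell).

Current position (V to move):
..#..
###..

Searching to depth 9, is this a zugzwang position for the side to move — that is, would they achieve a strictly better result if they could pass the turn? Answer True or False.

ply 1, V at ..#../###.. | V03=+1→..##./####.*; V04=+1→..#.#/###.#
ply 2, H at ..##./####. | H00=-1→####./####.*
ply 3, V at ####./####. | V04=+1→#####/#####*
ply 4: #####/##### is terminal -1 (H); from ..#../###.. depth 9
if V skipped the turn, H would face:
~ ply 1, H at ..#../###.. | H00=-1→###../###..; H03=+1→..###/###..*; H13=+1→..#../#####
~ ply 2: ..###/###.. is terminal -1 (V); from ..#../###.. depth 9
compare (V): move=+1 vs pass=-1

zugzwang(..#../###.., V) = False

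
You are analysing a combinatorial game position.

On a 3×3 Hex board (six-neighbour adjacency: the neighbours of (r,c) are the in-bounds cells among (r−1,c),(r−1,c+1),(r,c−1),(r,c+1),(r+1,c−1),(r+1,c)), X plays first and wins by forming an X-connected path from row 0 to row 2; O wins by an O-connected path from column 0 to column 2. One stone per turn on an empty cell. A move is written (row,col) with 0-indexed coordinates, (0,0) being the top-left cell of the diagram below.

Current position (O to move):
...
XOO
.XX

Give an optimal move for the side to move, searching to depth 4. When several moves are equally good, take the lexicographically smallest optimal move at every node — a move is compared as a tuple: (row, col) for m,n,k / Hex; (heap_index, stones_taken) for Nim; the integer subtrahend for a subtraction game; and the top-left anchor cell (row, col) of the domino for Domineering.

O's best at [.../XOO/.XX]: (0,0)

p1 O@[.../XOO/.XX]: (0,0)[O../XOO/.XX]+1* (0,1)[.O./XOO/.XX]+1 (0,2)[..O/XOO/.XX]-1 (2,0)[.../XOO/OXX]+1
p2 X@[O../XOO/.XX]: (0,1)[OX./XOO/.XX]-1* (0,2)[O.X/XOO/.XX]-1 (2,0)[O../XOO/XXX]-1
p3 O@[OX./XOO/.XX]: (0,2)[OXO/XOO/.XX]-1 (2,0)[OX./XOO/OXX]+1*
p4 X@[OX./XOO/OXX] terminal -1; root [.../XOO/.XX] d4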